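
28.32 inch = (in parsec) 2.331e-17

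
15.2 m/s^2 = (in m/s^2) 15.2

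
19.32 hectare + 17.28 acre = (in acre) 65.02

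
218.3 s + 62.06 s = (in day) 0.003245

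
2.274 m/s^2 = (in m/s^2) 2.274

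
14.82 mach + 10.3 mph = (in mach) 14.83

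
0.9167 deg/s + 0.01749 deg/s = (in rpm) 0.1557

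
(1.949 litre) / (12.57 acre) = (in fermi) 3.831e+07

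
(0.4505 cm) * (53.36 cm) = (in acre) 5.94e-07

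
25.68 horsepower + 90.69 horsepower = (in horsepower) 116.4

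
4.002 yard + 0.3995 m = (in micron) 4.059e+06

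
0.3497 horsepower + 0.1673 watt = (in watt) 260.9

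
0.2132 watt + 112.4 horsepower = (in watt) 8.382e+04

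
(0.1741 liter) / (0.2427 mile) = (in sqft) 4.798e-06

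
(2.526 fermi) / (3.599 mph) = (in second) 1.57e-15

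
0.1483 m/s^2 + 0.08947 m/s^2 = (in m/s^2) 0.2378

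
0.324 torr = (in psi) 0.006265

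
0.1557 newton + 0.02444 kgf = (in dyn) 3.954e+04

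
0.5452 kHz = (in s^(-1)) 545.2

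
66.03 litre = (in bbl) 0.4153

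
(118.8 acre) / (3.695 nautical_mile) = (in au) 4.696e-10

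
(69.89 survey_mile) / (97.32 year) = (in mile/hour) 8.198e-05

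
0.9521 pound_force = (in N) 4.235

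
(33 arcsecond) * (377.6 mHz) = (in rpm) 0.0005769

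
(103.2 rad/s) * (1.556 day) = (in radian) 1.387e+07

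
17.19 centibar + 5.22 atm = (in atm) 5.39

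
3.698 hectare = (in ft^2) 3.98e+05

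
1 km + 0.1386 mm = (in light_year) 1.057e-13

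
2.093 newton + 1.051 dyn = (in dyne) 2.093e+05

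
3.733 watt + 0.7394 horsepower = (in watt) 555.1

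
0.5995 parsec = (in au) 1.237e+05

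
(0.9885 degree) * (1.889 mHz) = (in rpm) 0.0003112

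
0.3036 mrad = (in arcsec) 62.62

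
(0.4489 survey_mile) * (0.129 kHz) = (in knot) 1.812e+05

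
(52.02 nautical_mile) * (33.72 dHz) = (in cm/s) 3.249e+07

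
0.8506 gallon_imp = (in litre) 3.867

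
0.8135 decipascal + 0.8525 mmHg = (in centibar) 0.1137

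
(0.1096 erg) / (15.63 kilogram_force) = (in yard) 7.82e-11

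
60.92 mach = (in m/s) 2.074e+04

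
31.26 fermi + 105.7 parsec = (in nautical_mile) 1.761e+15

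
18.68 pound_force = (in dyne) 8.309e+06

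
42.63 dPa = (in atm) 4.207e-05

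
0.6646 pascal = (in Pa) 0.6646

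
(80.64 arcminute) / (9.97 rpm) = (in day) 2.6e-07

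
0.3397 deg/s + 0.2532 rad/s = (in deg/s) 14.85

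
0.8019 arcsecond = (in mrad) 0.003888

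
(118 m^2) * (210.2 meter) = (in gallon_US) 6.552e+06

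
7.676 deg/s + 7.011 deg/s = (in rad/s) 0.2563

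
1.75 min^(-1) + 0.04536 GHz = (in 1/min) 2.722e+09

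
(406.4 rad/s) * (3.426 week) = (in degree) 4.825e+10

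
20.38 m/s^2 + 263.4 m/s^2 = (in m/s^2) 283.8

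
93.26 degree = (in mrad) 1628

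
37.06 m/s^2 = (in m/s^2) 37.06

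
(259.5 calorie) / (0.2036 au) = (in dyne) 0.003565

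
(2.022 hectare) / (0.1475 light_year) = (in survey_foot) 4.754e-11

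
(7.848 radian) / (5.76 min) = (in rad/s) 0.02271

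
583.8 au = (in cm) 8.734e+15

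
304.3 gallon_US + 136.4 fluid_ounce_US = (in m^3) 1.156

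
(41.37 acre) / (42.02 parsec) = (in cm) 1.291e-11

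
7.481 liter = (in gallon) 1.976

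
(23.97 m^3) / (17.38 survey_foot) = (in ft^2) 48.7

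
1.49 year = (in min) 7.831e+05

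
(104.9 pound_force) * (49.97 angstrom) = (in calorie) 5.573e-07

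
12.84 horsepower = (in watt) 9575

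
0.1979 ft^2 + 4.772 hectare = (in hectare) 4.772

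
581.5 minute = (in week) 0.05769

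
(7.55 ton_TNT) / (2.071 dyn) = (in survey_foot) 5.004e+15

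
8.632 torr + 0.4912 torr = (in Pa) 1216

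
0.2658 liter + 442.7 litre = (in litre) 443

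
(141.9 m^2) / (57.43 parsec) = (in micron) 8.007e-11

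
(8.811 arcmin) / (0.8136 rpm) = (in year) 9.539e-10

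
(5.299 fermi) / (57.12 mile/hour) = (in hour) 5.764e-20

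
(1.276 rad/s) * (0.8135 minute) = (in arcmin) 2.141e+05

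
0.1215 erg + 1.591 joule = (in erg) 1.591e+07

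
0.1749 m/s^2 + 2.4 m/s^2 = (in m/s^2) 2.575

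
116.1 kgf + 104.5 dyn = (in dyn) 1.139e+08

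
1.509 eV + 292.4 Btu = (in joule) 3.085e+05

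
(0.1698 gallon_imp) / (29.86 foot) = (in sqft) 0.0009129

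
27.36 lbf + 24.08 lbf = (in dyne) 2.288e+07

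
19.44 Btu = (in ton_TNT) 4.902e-06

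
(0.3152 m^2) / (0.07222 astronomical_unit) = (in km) 2.917e-14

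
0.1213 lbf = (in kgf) 0.05502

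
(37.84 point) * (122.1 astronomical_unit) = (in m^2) 2.438e+11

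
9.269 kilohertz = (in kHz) 9.269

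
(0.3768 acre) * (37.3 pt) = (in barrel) 126.2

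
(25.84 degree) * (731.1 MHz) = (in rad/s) 3.297e+08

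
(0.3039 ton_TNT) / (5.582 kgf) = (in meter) 2.323e+07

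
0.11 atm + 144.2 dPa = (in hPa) 111.6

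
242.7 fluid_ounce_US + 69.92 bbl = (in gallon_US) 2939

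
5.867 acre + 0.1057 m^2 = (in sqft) 2.556e+05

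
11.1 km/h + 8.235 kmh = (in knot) 10.44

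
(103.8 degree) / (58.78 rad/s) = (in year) 9.773e-10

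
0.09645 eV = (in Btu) 1.465e-23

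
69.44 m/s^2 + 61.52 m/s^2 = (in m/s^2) 131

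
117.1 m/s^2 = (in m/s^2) 117.1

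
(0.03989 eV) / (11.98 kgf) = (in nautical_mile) 2.937e-26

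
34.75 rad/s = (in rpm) 331.8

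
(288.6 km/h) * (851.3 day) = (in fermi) 5.896e+24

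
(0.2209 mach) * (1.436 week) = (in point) 1.852e+11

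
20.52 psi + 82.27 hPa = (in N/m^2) 1.497e+05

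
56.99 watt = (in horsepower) 0.07642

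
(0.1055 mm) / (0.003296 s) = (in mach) 9.4e-05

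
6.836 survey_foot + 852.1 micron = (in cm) 208.4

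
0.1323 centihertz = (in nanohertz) 1.323e+06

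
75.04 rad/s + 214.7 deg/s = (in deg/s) 4514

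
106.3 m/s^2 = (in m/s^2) 106.3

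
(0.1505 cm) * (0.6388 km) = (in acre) 0.0002376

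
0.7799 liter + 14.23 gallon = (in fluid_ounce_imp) 1923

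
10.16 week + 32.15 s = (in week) 10.16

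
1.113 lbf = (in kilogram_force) 0.5048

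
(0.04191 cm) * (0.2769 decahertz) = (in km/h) 0.004178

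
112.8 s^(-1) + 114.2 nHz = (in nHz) 1.128e+11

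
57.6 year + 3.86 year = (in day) 2.243e+04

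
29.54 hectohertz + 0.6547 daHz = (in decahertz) 296.1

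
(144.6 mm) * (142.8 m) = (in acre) 0.005102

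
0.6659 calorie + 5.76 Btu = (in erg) 6.08e+10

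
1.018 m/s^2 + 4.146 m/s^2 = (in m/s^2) 5.164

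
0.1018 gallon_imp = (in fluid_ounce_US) 15.65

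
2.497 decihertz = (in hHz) 0.002497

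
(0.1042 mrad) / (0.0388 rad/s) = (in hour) 7.46e-07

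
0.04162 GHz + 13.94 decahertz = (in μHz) 4.162e+13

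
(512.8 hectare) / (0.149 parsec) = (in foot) 3.659e-09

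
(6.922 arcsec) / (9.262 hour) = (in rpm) 9.611e-09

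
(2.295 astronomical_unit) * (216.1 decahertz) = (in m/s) 7.419e+14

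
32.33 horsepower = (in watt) 2.411e+04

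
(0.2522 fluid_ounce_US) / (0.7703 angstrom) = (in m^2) 9.683e+04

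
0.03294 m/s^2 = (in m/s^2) 0.03294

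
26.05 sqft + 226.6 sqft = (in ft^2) 252.6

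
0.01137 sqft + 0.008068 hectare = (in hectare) 0.008068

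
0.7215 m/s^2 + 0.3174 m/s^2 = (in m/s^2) 1.039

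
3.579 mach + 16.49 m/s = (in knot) 2401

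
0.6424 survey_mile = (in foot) 3392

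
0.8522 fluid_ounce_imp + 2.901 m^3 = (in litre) 2901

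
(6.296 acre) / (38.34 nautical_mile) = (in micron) 3.588e+05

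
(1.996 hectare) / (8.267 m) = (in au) 1.614e-08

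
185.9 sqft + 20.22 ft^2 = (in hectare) 0.001915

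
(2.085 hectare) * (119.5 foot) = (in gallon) 2.006e+08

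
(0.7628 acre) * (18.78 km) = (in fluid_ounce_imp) 2.04e+12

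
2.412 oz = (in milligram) 6.838e+04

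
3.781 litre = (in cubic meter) 0.003781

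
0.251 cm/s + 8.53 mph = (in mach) 0.01121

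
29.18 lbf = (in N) 129.8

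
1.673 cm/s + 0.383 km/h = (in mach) 0.0003616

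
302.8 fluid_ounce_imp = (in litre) 8.603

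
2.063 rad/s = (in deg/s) 118.2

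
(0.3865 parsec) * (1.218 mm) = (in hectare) 1.453e+09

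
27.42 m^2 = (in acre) 0.006776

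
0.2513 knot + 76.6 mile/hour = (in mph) 76.89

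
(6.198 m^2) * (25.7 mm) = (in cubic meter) 0.1593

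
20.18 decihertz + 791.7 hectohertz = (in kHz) 79.17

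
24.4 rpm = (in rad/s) 2.555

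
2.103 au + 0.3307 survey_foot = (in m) 3.146e+11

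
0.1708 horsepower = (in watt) 127.4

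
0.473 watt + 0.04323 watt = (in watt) 0.5162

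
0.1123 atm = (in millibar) 113.8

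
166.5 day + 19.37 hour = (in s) 1.446e+07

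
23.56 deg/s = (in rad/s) 0.4112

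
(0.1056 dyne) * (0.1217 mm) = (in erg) 0.001285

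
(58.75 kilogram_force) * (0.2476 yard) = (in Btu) 0.1236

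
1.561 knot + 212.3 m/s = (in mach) 0.6259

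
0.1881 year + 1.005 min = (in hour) 1648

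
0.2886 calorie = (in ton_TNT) 2.886e-10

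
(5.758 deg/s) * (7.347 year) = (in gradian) 1.482e+09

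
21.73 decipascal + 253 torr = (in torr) 253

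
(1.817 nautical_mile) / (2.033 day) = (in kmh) 0.06897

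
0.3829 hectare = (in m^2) 3829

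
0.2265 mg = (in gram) 0.0002265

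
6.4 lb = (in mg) 2.903e+06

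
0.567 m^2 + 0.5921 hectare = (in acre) 1.463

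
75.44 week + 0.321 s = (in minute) 7.604e+05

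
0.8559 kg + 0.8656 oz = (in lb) 1.941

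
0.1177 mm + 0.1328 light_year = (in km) 1.256e+12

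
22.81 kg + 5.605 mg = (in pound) 50.29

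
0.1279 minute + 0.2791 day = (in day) 0.2792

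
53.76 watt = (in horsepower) 0.07209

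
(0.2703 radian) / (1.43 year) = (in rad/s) 5.994e-09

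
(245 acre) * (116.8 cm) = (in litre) 1.158e+09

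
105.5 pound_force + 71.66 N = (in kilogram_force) 55.16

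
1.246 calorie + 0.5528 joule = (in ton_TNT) 1.378e-09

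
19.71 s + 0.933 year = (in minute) 4.904e+05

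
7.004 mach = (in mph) 5335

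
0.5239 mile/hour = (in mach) 0.0006878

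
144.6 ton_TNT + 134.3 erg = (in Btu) 5.734e+08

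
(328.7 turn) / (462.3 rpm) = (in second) 42.66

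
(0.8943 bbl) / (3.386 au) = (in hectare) 2.807e-17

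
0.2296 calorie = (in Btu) 0.0009105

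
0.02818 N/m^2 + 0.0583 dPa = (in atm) 3.357e-07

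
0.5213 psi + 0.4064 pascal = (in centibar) 3.595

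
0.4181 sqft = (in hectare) 3.884e-06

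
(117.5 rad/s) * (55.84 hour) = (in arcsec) 4.872e+12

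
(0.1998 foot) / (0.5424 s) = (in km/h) 0.4042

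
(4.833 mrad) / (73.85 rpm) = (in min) 1.042e-05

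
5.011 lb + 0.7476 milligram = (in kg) 2.273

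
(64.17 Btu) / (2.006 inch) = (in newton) 1.329e+06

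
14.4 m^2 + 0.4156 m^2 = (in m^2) 14.82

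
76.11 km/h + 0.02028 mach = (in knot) 54.52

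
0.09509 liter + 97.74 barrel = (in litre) 1.554e+04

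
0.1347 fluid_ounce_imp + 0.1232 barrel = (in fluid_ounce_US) 662.5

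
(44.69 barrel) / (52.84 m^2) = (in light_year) 1.421e-17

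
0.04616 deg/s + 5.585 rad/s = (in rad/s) 5.586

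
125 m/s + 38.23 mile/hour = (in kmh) 511.5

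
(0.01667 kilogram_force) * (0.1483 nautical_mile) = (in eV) 2.802e+20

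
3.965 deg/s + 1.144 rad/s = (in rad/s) 1.213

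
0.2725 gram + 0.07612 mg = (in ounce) 0.009615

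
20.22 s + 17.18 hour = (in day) 0.7161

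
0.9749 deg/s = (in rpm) 0.1625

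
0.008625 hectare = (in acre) 0.02131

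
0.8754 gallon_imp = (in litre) 3.98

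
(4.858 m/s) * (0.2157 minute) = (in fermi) 6.287e+16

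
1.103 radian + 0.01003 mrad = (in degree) 63.2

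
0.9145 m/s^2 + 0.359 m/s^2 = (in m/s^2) 1.273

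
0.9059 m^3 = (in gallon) 239.3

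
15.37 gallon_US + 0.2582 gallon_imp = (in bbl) 0.3733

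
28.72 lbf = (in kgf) 13.03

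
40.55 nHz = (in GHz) 4.055e-17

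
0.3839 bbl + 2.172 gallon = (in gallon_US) 18.3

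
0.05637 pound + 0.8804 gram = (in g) 26.45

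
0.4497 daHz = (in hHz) 0.04497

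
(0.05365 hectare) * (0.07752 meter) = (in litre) 4.159e+04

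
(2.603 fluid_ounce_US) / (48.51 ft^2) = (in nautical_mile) 9.223e-09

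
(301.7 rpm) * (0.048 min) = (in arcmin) 3.128e+05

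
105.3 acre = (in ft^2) 4.587e+06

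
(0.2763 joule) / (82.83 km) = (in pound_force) 7.499e-07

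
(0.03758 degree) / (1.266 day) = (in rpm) 5.726e-08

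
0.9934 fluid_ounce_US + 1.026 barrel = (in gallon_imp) 35.89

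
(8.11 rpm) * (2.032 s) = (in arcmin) 5933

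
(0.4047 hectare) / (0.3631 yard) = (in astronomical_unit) 8.148e-08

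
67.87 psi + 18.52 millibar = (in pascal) 4.698e+05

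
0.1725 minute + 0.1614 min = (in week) 3.312e-05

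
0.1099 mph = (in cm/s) 4.913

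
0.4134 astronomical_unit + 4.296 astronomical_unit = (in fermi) 7.045e+26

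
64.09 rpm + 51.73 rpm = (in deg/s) 694.9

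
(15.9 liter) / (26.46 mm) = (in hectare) 6.009e-05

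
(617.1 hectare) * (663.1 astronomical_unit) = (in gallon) 1.617e+23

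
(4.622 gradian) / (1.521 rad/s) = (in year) 1.514e-09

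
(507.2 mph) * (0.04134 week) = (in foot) 1.86e+07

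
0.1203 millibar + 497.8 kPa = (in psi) 72.2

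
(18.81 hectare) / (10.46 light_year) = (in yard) 2.079e-12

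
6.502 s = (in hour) 0.001806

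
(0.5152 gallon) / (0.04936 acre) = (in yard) 1.068e-05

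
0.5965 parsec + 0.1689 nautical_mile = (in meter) 1.841e+16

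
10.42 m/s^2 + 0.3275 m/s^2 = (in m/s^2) 10.75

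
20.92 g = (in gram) 20.92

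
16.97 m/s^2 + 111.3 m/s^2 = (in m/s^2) 128.3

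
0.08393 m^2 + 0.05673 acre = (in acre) 0.05675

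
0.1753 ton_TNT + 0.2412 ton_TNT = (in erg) 1.743e+16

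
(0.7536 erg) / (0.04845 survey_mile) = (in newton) 9.665e-10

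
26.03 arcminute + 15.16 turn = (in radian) 95.26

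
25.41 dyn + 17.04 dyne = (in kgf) 4.329e-05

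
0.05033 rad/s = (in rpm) 0.4806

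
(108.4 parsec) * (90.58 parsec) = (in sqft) 1.006e+38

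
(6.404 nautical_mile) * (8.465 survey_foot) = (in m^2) 3.06e+04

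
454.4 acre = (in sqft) 1.979e+07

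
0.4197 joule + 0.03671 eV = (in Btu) 0.0003978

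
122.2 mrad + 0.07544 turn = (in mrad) 596.2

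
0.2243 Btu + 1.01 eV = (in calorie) 56.56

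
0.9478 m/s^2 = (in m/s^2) 0.9478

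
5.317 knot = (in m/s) 2.735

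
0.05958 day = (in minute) 85.8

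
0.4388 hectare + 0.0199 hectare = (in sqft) 4.937e+04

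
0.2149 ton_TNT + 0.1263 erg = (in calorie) 2.149e+08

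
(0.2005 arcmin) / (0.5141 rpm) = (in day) 1.254e-08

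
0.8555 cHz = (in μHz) 8555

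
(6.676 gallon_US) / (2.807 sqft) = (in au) 6.478e-13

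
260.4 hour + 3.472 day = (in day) 14.32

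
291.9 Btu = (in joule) 3.08e+05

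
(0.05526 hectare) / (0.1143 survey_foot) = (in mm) 1.586e+07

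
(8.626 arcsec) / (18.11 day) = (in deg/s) 1.531e-09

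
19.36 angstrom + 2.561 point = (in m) 0.0009035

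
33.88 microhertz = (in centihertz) 0.003388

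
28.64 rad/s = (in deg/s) 1641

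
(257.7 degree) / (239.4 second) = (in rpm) 0.1794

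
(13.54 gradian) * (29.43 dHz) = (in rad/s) 0.6259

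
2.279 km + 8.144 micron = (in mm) 2.279e+06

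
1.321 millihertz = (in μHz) 1321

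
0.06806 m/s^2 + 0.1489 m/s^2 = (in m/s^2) 0.217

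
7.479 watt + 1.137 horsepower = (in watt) 855.3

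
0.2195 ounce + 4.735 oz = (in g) 140.5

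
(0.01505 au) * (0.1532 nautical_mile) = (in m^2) 6.388e+11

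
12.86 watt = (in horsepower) 0.01725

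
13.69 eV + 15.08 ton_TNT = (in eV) 3.938e+29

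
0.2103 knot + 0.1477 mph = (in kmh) 0.6272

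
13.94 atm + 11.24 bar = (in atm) 25.03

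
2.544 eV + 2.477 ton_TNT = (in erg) 1.036e+17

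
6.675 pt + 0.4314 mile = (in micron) 6.943e+08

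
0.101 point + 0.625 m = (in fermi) 6.25e+14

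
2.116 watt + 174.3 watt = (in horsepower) 0.2366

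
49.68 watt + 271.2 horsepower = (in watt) 2.023e+05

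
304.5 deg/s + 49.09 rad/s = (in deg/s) 3117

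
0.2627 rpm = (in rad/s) 0.02751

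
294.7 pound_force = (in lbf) 294.7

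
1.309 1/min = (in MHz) 2.182e-08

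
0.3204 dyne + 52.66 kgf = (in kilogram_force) 52.66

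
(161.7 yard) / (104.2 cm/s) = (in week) 0.0002346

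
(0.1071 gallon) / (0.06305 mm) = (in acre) 0.001589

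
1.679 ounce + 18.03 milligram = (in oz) 1.68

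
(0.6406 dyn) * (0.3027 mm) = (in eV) 1.21e+10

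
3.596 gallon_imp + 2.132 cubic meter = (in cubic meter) 2.148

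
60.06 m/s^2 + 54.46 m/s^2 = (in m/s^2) 114.5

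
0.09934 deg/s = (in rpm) 0.01656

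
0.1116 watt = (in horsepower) 0.0001497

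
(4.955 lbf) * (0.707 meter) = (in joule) 15.58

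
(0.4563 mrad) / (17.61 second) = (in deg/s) 0.001485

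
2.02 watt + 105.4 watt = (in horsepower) 0.1441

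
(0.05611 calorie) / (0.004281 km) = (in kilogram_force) 0.005592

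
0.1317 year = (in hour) 1154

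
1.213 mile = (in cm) 1.952e+05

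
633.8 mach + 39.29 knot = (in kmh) 7.77e+05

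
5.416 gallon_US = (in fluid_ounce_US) 693.2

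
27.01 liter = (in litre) 27.01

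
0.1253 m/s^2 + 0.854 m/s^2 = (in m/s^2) 0.9793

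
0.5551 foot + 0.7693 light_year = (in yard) 7.959e+15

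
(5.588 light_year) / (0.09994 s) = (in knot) 1.028e+18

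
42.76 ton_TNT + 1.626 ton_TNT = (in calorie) 4.439e+10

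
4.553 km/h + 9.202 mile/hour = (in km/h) 19.36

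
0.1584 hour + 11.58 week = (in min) 1.167e+05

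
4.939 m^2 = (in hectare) 0.0004939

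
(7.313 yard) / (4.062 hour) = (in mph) 0.001023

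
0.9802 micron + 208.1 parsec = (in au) 4.292e+07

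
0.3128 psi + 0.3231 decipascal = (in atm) 0.02129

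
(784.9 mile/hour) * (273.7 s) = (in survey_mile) 59.67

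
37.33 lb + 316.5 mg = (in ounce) 597.3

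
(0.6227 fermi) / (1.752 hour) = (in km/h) 3.554e-19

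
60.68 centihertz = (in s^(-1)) 0.6068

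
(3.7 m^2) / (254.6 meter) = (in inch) 0.5721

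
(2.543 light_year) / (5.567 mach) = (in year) 4.025e+05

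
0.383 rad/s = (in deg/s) 21.94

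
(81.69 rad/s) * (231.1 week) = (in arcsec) 2.355e+15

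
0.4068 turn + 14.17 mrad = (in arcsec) 5.301e+05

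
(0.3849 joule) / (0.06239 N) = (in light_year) 6.521e-16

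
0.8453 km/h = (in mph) 0.5252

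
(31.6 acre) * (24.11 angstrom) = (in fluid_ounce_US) 10.43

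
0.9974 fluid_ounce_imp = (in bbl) 0.0001782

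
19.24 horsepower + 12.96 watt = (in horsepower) 19.26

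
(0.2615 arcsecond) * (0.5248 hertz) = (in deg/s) 3.812e-05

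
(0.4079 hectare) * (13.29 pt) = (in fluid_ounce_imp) 6.731e+05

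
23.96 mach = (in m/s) 8158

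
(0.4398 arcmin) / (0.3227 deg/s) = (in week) 3.756e-08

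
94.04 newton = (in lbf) 21.14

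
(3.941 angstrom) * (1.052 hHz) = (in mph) 9.274e-08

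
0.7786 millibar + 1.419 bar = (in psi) 20.59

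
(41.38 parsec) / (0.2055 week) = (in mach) 3.017e+10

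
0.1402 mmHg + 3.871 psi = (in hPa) 267.1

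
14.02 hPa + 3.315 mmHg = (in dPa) 1.844e+04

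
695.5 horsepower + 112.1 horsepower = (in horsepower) 807.6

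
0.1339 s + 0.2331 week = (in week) 0.2331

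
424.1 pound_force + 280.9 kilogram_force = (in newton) 4641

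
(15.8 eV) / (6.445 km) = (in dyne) 3.928e-17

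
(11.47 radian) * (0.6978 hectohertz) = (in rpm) 7643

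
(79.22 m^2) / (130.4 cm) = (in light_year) 6.421e-15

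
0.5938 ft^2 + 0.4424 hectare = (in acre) 1.093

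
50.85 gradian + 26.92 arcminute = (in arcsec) 1.664e+05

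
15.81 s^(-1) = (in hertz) 15.81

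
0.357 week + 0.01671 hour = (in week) 0.3571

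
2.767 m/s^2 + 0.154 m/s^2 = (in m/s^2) 2.921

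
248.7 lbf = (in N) 1106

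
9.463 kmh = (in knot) 5.11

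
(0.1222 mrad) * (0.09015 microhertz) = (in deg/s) 6.312e-10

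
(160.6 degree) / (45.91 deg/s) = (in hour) 0.0009717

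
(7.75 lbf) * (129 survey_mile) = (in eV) 4.467e+25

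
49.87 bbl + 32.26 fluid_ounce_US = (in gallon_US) 2095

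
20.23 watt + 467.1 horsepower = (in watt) 3.483e+05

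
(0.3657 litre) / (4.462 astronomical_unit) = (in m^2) 5.479e-16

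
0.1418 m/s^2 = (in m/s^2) 0.1418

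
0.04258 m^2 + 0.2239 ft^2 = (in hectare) 6.338e-06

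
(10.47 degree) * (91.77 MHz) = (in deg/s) 9.608e+08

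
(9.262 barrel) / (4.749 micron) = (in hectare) 31.01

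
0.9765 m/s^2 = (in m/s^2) 0.9765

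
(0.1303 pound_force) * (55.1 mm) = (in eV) 1.993e+17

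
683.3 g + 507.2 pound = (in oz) 8139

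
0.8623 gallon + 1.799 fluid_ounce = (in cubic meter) 0.003317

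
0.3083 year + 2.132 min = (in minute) 1.62e+05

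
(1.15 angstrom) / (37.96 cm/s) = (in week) 5.009e-16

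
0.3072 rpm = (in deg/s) 1.843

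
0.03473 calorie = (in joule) 0.1453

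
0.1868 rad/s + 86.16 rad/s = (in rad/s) 86.35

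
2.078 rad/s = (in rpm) 19.84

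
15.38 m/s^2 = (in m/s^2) 15.38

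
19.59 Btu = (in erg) 2.067e+11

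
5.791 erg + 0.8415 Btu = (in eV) 5.541e+21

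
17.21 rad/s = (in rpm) 164.3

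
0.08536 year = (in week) 4.451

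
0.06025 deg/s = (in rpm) 0.01004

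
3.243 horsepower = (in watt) 2418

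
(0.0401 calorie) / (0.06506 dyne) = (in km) 257.9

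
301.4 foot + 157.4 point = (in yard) 100.5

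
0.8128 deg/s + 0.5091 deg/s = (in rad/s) 0.02307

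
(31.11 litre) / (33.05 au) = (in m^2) 6.292e-15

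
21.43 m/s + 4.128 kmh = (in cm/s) 2258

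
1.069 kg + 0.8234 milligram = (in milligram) 1.069e+06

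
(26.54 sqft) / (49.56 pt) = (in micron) 1.41e+08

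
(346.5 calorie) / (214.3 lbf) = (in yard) 1.663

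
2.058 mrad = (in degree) 0.1179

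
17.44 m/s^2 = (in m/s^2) 17.44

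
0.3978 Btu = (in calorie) 100.3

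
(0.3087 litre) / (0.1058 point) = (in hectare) 0.0008271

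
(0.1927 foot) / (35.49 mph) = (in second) 0.003702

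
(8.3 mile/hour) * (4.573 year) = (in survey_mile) 3.325e+05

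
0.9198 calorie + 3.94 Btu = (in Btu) 3.944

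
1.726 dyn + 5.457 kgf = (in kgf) 5.457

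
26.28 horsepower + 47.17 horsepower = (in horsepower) 73.45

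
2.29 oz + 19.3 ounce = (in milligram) 6.121e+05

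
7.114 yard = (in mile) 0.004042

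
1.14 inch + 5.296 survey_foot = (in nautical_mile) 0.0008872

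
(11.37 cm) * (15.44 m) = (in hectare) 0.0001756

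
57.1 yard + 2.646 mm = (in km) 0.05221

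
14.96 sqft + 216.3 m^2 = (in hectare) 0.02177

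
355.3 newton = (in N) 355.3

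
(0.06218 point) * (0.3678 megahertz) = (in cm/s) 806.8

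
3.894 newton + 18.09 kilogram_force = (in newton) 181.3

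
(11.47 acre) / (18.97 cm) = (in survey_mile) 152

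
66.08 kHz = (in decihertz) 6.608e+05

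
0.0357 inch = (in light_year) 9.585e-20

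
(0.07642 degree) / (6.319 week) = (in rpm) 3.333e-09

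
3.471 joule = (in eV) 2.166e+19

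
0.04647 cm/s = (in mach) 1.365e-06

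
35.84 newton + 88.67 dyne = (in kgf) 3.655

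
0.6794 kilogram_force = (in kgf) 0.6794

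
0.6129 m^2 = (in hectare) 6.129e-05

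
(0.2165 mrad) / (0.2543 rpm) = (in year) 2.578e-10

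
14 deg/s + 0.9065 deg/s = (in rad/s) 0.2602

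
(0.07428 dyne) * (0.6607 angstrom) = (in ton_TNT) 1.173e-26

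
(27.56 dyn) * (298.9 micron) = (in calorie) 1.969e-08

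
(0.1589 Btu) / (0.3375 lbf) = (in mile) 0.06939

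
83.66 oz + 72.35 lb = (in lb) 77.58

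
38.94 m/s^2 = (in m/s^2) 38.94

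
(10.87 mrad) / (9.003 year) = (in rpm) 3.656e-10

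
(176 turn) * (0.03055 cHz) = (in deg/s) 19.36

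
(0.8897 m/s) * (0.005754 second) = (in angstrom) 5.119e+07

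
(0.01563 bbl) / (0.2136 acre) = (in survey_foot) 9.432e-06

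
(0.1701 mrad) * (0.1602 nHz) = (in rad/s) 2.725e-14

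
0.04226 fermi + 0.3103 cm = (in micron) 3103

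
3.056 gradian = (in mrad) 48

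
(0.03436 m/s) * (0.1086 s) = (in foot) 0.01224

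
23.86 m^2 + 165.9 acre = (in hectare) 67.14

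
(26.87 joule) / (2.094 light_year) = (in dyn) 1.356e-10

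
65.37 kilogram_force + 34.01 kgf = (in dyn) 9.746e+07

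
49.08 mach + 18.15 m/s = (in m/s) 1.673e+04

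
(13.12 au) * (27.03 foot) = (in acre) 3.996e+09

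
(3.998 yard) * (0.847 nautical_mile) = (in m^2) 5735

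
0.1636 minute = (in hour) 0.002727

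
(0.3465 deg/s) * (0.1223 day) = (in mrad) 6.39e+04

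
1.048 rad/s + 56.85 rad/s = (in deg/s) 3317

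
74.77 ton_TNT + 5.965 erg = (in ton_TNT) 74.77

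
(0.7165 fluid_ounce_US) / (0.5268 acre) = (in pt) 2.817e-05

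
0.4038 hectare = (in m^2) 4038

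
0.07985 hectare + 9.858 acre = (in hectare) 4.069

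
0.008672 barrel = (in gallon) 0.3642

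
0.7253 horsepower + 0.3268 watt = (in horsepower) 0.7257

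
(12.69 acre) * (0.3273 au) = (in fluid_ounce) 8.503e+19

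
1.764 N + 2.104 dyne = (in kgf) 0.1799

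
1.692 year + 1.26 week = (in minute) 9.02e+05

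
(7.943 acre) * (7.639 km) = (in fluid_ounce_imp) 8.642e+12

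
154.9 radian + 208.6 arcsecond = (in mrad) 1.549e+05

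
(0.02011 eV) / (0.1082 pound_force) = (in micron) 6.694e-15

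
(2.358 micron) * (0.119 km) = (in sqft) 0.00302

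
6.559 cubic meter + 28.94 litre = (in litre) 6588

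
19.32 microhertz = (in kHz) 1.932e-08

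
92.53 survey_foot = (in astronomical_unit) 1.885e-10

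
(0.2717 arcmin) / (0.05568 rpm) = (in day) 1.569e-07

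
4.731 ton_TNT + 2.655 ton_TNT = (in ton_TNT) 7.386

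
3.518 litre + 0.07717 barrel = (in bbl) 0.0993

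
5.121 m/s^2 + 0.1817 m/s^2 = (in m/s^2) 5.303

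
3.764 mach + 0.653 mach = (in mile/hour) 3364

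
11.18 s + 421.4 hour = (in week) 2.508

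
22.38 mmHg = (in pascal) 2984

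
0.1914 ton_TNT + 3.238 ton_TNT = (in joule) 1.435e+10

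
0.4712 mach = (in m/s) 160.4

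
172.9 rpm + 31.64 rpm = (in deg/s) 1227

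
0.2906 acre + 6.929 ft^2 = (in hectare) 0.1177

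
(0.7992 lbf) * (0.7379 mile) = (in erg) 4.222e+10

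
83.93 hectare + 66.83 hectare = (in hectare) 150.8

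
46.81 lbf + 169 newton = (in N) 377.2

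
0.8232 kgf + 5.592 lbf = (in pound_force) 7.407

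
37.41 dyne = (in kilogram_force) 3.815e-05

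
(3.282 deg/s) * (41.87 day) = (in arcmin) 7.124e+08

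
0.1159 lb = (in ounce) 1.854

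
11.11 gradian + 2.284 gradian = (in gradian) 13.39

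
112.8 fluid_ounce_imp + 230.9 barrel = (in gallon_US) 9699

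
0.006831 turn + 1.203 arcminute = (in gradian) 2.755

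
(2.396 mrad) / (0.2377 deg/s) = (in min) 0.009626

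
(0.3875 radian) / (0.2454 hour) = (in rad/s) 0.0004386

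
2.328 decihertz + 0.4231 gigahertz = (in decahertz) 4.231e+07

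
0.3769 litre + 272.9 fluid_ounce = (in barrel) 0.05313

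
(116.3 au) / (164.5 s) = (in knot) 2.056e+11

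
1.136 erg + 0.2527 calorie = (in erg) 1.057e+07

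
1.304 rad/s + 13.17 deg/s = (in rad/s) 1.534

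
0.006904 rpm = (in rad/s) 0.000723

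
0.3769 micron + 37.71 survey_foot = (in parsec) 3.725e-16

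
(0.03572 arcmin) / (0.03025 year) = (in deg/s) 6.241e-10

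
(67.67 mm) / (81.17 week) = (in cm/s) 1.378e-07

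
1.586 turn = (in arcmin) 3.426e+04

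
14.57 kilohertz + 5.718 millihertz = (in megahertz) 0.01457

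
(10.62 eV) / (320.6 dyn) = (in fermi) 0.5307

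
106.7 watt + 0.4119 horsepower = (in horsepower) 0.555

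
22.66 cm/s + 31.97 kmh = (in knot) 17.7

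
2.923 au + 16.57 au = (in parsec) 9.45e-05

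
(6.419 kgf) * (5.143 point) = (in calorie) 0.0273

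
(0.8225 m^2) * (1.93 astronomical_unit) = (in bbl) 1.494e+12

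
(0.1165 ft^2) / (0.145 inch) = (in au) 1.964e-11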